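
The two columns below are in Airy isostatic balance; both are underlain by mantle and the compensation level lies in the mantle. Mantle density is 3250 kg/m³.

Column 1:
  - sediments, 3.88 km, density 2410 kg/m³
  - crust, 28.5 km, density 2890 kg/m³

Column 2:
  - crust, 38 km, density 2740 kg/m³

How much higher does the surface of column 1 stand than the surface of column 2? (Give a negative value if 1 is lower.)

−1.8 km

For any compensation level in the mantle, the mantle terms cancel and isostasy reduces to e = (Σt_1 − Σt_2) − (Σ(ρt)_1 − Σ(ρt)_2) / ρ_m.
Σt_1 = 32.38 km; Σt_2 = 38 km; Σ(ρt)_1 = 91715.8; Σ(ρt)_2 = 104120 (in km·kg/m³).
e = (32.38 − 38) − (91715.8 − 104120) / 3250 = −1.8 km.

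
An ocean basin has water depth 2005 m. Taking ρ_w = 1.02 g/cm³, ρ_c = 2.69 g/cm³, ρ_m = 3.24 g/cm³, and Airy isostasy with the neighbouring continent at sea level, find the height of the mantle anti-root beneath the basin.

By Archimedes' principle applied to the lithosphere: replacing crust with seawater at the top is compensated by replacing crust with mantle at the base: d (ρ_c − ρ_w) = a (ρ_m − ρ_c).
a = d (ρ_c − ρ_w)/(ρ_m − ρ_c) = 2005 m × 1.67/0.55 = 6090 m.

6090 m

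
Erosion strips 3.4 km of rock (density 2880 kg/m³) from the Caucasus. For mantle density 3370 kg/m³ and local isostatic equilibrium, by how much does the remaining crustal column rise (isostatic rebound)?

2.91 km

Unloading: uplift u = e ρ_c/ρ_m = 3.4 km × 2880/3370 = 2.91 km.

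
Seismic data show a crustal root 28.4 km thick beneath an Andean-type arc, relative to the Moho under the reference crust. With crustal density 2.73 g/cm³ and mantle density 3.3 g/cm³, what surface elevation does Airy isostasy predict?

Balancing pressure at the compensation depth: ρ_c h = (ρ_m − ρ_c) r.
h = r (ρ_m − ρ_c) / ρ_c = 28.4 km × (3.3 − 2.73) / 2.73 = 5.93 km.

5.93 km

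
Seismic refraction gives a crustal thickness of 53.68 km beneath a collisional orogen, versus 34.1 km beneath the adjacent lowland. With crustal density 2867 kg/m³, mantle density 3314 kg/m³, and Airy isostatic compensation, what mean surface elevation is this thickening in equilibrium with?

Excess crust Δ = 53.68 km − 34.1 km = 19.58 km, split between elevation h and root r with h + r = Δ.
Airy balance ρ_c h = (ρ_m − ρ_c) r gives r = h ρ_c/(ρ_m − ρ_c), so h (1 + ρ_c/(ρ_m − ρ_c)) = Δ, i.e. h = Δ (ρ_m − ρ_c)/ρ_m.
h = 19.58 km × 447/3314 = 2.64 km.

2.64 km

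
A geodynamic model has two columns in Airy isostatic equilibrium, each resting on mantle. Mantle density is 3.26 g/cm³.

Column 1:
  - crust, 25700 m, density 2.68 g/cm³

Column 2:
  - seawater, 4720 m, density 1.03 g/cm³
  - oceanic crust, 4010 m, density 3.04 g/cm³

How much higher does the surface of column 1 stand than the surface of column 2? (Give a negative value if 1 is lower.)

For any compensation level in the mantle, the mantle terms cancel and isostasy reduces to e = (Σt_1 − Σt_2) − (Σ(ρt)_1 − Σ(ρt)_2) / ρ_m.
Σt_1 = 25700 m; Σt_2 = 8730 m; Σ(ρt)_1 = 68876; Σ(ρt)_2 = 17052 (in m·g/cm³).
e = (25700 − 8730) − (68876 − 17052) / 3.26 = 1070 m.

1070 m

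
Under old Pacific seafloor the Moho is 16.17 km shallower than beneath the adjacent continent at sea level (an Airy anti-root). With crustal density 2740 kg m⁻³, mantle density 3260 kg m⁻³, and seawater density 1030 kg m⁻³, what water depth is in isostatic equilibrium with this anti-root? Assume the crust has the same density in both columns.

Replacing a thickness d of crust by seawater at the top must be balanced by replacing crust with mantle at the base: d (ρ_c − ρ_w) = a (ρ_m − ρ_c).
d = a (ρ_m − ρ_c)/(ρ_c − ρ_w) = 16.17 km × 520/1710 = 4.92 km.

4.92 km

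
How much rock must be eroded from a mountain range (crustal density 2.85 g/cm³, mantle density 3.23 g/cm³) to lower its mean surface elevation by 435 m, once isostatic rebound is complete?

Net drop Δ = e − u = e − e ρ_c/ρ_m = e (ρ_m − ρ_c)/ρ_m.
e = Δ ρ_m/(ρ_m − ρ_c) = 435 m × 3.23/0.38 = 3700 m.

3700 m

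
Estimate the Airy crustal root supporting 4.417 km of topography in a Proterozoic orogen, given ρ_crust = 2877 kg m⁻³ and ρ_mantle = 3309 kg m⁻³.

Equating mass per unit area of the two columns: the weight of the topography is balanced by the buoyancy of the root, ρ_c h = (ρ_m − ρ_c) r.
r = h · ρ_c / (ρ_m − ρ_c) = 4.417 km × 2877 / (3309 − 2877) = 29.4 km.

29.4 km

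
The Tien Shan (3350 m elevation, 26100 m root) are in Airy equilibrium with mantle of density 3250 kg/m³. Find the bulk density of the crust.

2880 kg/m³

ρ_c h = (ρ_m − ρ_c) r → ρ_c (h + r) = ρ_m r → ρ_c = ρ_m r / (h + r).
ρ_c = 3250 × 26100 m / (3350 m + 26100 m) = 2880 kg/m³.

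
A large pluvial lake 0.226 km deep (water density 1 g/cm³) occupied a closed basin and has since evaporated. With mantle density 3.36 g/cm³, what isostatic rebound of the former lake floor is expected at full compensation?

0.0673 km

u = d ρ_w/ρ_m = 0.226 km × 1/3.36 = 0.0673 km.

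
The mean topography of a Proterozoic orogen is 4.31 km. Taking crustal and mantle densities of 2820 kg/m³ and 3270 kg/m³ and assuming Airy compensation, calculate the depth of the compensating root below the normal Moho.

Balancing pressure at the compensation depth: the weight of the topography is balanced by the buoyancy of the root, ρ_c h = (ρ_m − ρ_c) r.
r = h · ρ_c / (ρ_m − ρ_c) = 4.31 km × 2820 / (3270 − 2820) = 27 km.

27 km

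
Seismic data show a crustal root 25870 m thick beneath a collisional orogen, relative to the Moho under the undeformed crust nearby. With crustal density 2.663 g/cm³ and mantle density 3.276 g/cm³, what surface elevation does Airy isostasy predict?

5960 m

Equating mass per unit area of the two columns: ρ_c h = (ρ_m − ρ_c) r.
h = r (ρ_m − ρ_c) / ρ_c = 25870 m × (3.276 − 2.663) / 2.663 = 5960 m.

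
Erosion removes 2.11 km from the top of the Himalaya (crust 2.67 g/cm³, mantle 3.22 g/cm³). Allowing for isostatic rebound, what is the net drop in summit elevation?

Rebound u = e ρ_c/ρ_m = 2.11 km × 2.67/3.22 = 1.75 km.
Net surface drop = e − u = 2.11 km − 1.75 km = e (ρ_m − ρ_c)/ρ_m = 0.36 km.

0.36 km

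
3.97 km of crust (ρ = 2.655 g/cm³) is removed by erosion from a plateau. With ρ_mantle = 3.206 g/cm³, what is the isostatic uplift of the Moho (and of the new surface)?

3.29 km

Unloading: uplift u = e ρ_c/ρ_m = 3.97 km × 2.655/3.206 = 3.29 km.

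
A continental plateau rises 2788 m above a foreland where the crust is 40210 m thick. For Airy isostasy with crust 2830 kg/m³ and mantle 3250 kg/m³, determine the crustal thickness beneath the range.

Root depth r = h ρ_c / (ρ_m − ρ_c) = 2788 m × 2830 / 420 = 18790 m.
Total thickness = T + h + r = 40210 m + 2788 m + 18790 m = 61800 m.

61800 m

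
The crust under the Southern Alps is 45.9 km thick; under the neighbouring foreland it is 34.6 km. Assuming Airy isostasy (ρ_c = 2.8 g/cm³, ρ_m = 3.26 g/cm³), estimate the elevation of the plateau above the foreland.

1.59 km

Excess crust Δ = 45.9 km − 34.6 km = 11.3 km, split between elevation h and root r with h + r = Δ.
Airy balance ρ_c h = (ρ_m − ρ_c) r gives r = h ρ_c/(ρ_m − ρ_c), so h (1 + ρ_c/(ρ_m − ρ_c)) = Δ, i.e. h = Δ (ρ_m − ρ_c)/ρ_m.
h = 11.3 km × 0.46/3.26 = 1.59 km.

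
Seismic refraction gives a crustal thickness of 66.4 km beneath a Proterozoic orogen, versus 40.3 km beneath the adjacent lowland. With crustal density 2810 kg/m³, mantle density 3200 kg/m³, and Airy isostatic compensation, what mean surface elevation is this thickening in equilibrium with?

3.18 km

Excess crust Δ = 66.4 km − 40.3 km = 26.1 km, split between elevation h and root r with h + r = Δ.
Airy balance ρ_c h = (ρ_m − ρ_c) r gives r = h ρ_c/(ρ_m − ρ_c), so h (1 + ρ_c/(ρ_m − ρ_c)) = Δ, i.e. h = Δ (ρ_m − ρ_c)/ρ_m.
h = 26.1 km × 390/3200 = 3.18 km.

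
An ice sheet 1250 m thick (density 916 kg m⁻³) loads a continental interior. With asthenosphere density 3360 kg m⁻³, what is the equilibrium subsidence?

341 m

Isostatic balance requires: the ice load ρ_ice t is balanced by mantle displaced below, ρ_m s.
s = t ρ_ice / ρ_m = 1250 m × 916/3360 = 341 m.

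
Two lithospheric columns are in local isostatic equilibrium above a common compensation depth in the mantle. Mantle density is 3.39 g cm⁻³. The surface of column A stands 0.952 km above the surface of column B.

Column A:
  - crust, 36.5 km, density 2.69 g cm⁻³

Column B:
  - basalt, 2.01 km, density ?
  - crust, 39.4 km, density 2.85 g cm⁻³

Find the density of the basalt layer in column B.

2.87 g cm⁻³

Take the compensation level at the base of the deeper column (depth z_c below the surface of column A) and equate Σ ρ_i t_i down to z_c; mantle fills any gap and the z_c terms cancel.
Column A: 36.5×2.69 + (z_c − 36.5)×3.39
Column B: 0.952×0 + 2.01×ρ + 39.4×2.85 + (z_c − 0.952 − 41.41)×3.39
The z_c×3.39 term appears on both sides and cancels. Collect the known terms of each column as K = Σ(ρt)_known − 3.39 × (depth of known layers): K_A = 98.185 − 3.39×36.5 = −25.55; K_B = 112.29 − 3.39×(0.952 + 41.41) = −31.31718.
Balance: K_A = K_B + 2.01×ρ, so ρ = (K_A − K_B)/2.01 = 5.76718/2.01 = 2.87 g cm⁻³.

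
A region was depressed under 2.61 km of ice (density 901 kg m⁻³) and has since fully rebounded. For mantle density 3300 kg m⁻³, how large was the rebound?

0.713 km

Removing the load lets mantle flow back in; uplift u satisfies ρ_ice t = ρ_m u.
u = t ρ_ice/ρ_m = 2.61 km × 901/3300 = 0.713 km.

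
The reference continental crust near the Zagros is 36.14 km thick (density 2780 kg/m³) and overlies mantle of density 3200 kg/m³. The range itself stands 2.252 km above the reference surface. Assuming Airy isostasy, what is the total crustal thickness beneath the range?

53.3 km

Root depth r = h ρ_c / (ρ_m − ρ_c) = 2.252 km × 2780 / 420 = 14.91 km.
Total thickness = T + h + r = 36.14 km + 2.252 km + 14.91 km = 53.3 km.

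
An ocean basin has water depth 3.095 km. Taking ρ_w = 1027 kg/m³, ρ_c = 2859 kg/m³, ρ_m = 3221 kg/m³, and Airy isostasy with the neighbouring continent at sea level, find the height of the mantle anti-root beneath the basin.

Isostatic balance requires: replacing crust with seawater at the top is compensated by replacing crust with mantle at the base: d (ρ_c − ρ_w) = a (ρ_m − ρ_c).
a = d (ρ_c − ρ_w)/(ρ_m − ρ_c) = 3.095 km × 1832/362 = 15.7 km.

15.7 km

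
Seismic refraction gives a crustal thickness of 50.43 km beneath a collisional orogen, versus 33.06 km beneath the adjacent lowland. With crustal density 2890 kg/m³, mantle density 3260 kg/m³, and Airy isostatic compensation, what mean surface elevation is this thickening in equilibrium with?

1.97 km

Excess crust Δ = 50.43 km − 33.06 km = 17.37 km, split between elevation h and root r with h + r = Δ.
Airy balance ρ_c h = (ρ_m − ρ_c) r gives r = h ρ_c/(ρ_m − ρ_c), so h (1 + ρ_c/(ρ_m − ρ_c)) = Δ, i.e. h = Δ (ρ_m − ρ_c)/ρ_m.
h = 17.37 km × 370/3260 = 1.97 km.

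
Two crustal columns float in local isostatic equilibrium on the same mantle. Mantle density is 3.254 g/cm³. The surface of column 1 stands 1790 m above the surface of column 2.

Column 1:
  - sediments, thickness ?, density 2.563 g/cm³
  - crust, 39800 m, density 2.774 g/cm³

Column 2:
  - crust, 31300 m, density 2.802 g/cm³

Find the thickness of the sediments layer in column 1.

Take the compensation level at the base of the deeper column (depth z_c below the surface of column 1) and equate Σ ρ_i t_i down to z_c; mantle fills any gap and the z_c terms cancel.
Column 1: x×2.563 + 39800×2.774 + (z_c − 39800 − x)×3.254
Column 2: 1790×0 + 31300×2.802 + (z_c − 1790 − 31300)×3.254
The z_c×3.254 term appears on both sides and cancels. Collect the known terms of each column as K = Σ(ρt)_known − 3.254 × (depth of known layers): K_1 = 110405.2 − 3.254×39800 = −19104; K_2 = 87702.6 − 3.254×(1790 + 31300) = −19972.26.
Balance: K_1 − x×(3.254 − 2.563) = K_2, so x = (K_1 − K_2)/(3.254 − 2.563) = 868.26/0.691 = 1260 m.

1260 m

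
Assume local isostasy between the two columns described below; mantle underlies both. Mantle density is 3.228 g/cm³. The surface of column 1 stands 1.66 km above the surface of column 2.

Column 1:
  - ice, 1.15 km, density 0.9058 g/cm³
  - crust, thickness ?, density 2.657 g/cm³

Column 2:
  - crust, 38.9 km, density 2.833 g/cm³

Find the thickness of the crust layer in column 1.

31.6 km

Take the compensation level at the base of the deeper column (depth z_c below the surface of column 1) and equate Σ ρ_i t_i down to z_c; mantle fills any gap and the z_c terms cancel.
Column 1: 1.15×0.9058 + x×2.657 + (z_c − 1.15 − x)×3.228
Column 2: 1.66×0 + 38.9×2.833 + (z_c − 1.66 − 38.9)×3.228
The z_c×3.228 term appears on both sides and cancels. Collect the known terms of each column as K = Σ(ρt)_known − 3.228 × (depth of known layers): K_1 = 1.04167 − 3.228×1.15 = −2.67053; K_2 = 110.2037 − 3.228×(1.66 + 38.9) = −20.72398.
Balance: K_1 − x×(3.228 − 2.657) = K_2, so x = (K_1 − K_2)/(3.228 − 2.657) = 18.0534/0.571 = 31.6 km.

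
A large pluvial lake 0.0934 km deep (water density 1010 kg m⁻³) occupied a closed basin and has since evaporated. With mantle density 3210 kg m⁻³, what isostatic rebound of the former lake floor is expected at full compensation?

0.0294 km

u = d ρ_w/ρ_m = 0.0934 km × 1010/3210 = 0.0294 km.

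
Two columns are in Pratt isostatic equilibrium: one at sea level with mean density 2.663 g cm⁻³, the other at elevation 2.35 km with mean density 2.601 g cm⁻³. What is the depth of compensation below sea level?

ρ_ref D = ρ (D + h) → D (ρ_ref − ρ) = ρ h.
D = ρ h/(ρ_ref − ρ) = 2.601 × 2.35 km/(2.663 − 2.601) = 98.6 km.

98.6 km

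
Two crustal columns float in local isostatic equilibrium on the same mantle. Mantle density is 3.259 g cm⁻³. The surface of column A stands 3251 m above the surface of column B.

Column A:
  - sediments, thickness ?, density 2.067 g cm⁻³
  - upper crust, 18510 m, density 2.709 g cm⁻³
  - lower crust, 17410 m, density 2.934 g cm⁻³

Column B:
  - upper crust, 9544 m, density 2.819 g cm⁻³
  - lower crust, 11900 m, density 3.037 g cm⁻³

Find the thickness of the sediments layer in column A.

1340 m

Take the compensation level at the base of the deeper column (depth z_c below the surface of column A) and equate Σ ρ_i t_i down to z_c; mantle fills any gap and the z_c terms cancel.
Column A: x×2.067 + 18510×2.709 + 17410×2.934 + (z_c − 35920 − x)×3.259
Column B: 3251×0 + 9544×2.819 + 11900×3.037 + (z_c − 3251 − 21444)×3.259
The z_c×3.259 term appears on both sides and cancels. Collect the known terms of each column as K = Σ(ρt)_known − 3.259 × (depth of known layers): K_A = 101224.53 − 3.259×35920 = −15838.75; K_B = 63044.836 − 3.259×(3251 + 21444) = −17436.169.
Balance: K_A − x×(3.259 − 2.067) = K_B, so x = (K_A − K_B)/(3.259 − 2.067) = 1597.42/1.192 = 1340 m.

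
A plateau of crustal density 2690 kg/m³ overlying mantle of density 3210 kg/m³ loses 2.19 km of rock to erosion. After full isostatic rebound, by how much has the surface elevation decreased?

Rebound u = e ρ_c/ρ_m = 2.19 km × 2690/3210 = 1.835 km.
Net surface drop = e − u = 2.19 km − 1.835 km = e (ρ_m − ρ_c)/ρ_m = 0.355 km.

0.355 km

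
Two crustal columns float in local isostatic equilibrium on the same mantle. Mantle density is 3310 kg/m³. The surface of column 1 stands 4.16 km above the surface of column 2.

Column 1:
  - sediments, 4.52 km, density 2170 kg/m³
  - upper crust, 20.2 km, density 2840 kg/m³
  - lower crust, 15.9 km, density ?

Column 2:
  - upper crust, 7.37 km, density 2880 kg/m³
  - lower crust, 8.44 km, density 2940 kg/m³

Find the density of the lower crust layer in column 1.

Take the compensation level at the base of the deeper column (depth z_c below the surface of column 1) and equate Σ ρ_i t_i down to z_c; mantle fills any gap and the z_c terms cancel.
Column 1: 4.52×2170 + 20.2×2840 + 15.9×ρ + (z_c − 40.62)×3310
Column 2: 4.16×0 + 7.37×2880 + 8.44×2940 + (z_c − 4.16 − 15.81)×3310
The z_c×3310 term appears on both sides and cancels. Collect the known terms of each column as K = Σ(ρt)_known − 3310 × (depth of known layers): K_1 = 67176.4 − 3310×40.62 = −67275.8; K_2 = 46039.2 − 3310×(4.16 + 15.81) = −20061.5.
Balance: K_1 + 15.9×ρ = K_2, so ρ = (K_2 − K_1)/15.9 = 47214.3/15.9 = 2970 kg/m³.

2970 kg/m³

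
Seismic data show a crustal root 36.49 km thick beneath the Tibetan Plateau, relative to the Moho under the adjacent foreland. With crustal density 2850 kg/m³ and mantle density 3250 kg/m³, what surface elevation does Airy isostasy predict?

5.12 km

Equating mass per unit area of the two columns: ρ_c h = (ρ_m − ρ_c) r.
h = r (ρ_m − ρ_c) / ρ_c = 36.49 km × (3250 − 2850) / 2850 = 5.12 km.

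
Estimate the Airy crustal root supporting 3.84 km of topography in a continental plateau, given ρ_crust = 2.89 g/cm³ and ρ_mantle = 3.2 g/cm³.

For local isostatic compensation: the weight of the topography is balanced by the buoyancy of the root, ρ_c h = (ρ_m − ρ_c) r.
r = h · ρ_c / (ρ_m − ρ_c) = 3.84 km × 2.89 / (3.2 − 2.89) = 35.8 km.

35.8 km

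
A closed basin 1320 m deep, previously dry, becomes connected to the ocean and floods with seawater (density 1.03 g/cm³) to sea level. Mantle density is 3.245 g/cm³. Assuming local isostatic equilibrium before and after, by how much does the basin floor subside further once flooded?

After flooding the water column is d + s deep. Its weight must equal the weight of mantle displaced by the extra subsidence s: (d + s) ρ_w = s ρ_m.
s = d ρ_w / (ρ_m − ρ_w) = 1320 m × 1.03/(3.245 − 1.03) = 614 m.

614 m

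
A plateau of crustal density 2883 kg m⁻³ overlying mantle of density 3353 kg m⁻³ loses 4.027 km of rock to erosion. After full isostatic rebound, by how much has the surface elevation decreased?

Rebound u = e ρ_c/ρ_m = 4.027 km × 2883/3353 = 3.463 km.
Net surface drop = e − u = 4.027 km − 3.463 km = e (ρ_m − ρ_c)/ρ_m = 0.564 km.

0.564 km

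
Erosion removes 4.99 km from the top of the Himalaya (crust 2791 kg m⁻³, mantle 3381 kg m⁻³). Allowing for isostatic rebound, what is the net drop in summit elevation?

Rebound u = e ρ_c/ρ_m = 4.99 km × 2791/3381 = 4.119 km.
Net surface drop = e − u = 4.99 km − 4.119 km = e (ρ_m − ρ_c)/ρ_m = 0.871 km.

0.871 km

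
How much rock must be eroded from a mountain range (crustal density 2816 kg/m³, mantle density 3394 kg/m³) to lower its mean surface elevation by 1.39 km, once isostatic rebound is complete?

Net drop Δ = e − u = e − e ρ_c/ρ_m = e (ρ_m − ρ_c)/ρ_m.
e = Δ ρ_m/(ρ_m − ρ_c) = 1.39 km × 3394/578 = 8.16 km.

8.16 km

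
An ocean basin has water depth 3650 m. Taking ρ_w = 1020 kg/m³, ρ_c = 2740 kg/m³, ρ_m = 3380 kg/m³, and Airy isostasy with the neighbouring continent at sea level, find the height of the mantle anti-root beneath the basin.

In Airy isostatic equilibrium: replacing crust with seawater at the top is compensated by replacing crust with mantle at the base: d (ρ_c − ρ_w) = a (ρ_m − ρ_c).
a = d (ρ_c − ρ_w)/(ρ_m − ρ_c) = 3650 m × 1720/640 = 9810 m.

9810 m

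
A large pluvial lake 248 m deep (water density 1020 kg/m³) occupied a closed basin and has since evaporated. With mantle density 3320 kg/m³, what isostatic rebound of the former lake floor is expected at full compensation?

u = d ρ_w/ρ_m = 248 m × 1020/3320 = 76.2 m.

76.2 m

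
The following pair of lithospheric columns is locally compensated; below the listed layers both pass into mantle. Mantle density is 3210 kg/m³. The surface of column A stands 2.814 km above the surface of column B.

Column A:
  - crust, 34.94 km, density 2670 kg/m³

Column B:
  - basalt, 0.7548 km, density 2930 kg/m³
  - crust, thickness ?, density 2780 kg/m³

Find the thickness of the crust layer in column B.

22.4 km

Take the compensation level at the base of the deeper column (depth z_c below the surface of column A) and equate Σ ρ_i t_i down to z_c; mantle fills any gap and the z_c terms cancel.
Column A: 34.94×2670 + (z_c − 34.94)×3210
Column B: 2.814×0 + 0.7548×2930 + x×2780 + (z_c − 2.814 − 0.7548 − x)×3210
The z_c×3210 term appears on both sides and cancels. Collect the known terms of each column as K = Σ(ρt)_known − 3210 × (depth of known layers): K_A = 93289.8 − 3210×34.94 = −18867.6; K_B = 2211.564 − 3210×(2.814 + 0.7548) = −9244.284.
Balance: K_A = K_B − x×(3210 − 2780), so x = (K_B − K_A)/(3210 − 2780) = 9623.32/430 = 22.4 km.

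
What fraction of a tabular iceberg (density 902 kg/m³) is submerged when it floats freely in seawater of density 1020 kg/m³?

Submerged fraction = ρ_obj/ρ_fluid = 902/1020 = 0.884.

0.884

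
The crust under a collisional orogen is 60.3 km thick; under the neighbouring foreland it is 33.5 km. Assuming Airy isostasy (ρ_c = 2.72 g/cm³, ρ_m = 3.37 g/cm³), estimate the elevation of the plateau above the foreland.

5.17 km

Excess crust Δ = 60.3 km − 33.5 km = 26.8 km, split between elevation h and root r with h + r = Δ.
Airy balance ρ_c h = (ρ_m − ρ_c) r gives r = h ρ_c/(ρ_m − ρ_c), so h (1 + ρ_c/(ρ_m − ρ_c)) = Δ, i.e. h = Δ (ρ_m − ρ_c)/ρ_m.
h = 26.8 km × 0.65/3.37 = 5.17 km.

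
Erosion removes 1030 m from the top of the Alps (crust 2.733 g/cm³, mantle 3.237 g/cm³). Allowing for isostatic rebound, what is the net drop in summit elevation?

Rebound u = e ρ_c/ρ_m = 1030 m × 2.733/3.237 = 869.6 m.
Net surface drop = e − u = 1030 m − 869.6 m = e (ρ_m − ρ_c)/ρ_m = 160 m.

160 m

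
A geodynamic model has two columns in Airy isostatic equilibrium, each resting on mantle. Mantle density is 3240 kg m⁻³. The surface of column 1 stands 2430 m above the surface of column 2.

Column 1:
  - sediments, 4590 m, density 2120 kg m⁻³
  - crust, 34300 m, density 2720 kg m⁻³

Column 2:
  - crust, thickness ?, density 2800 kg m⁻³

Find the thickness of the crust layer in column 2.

34300 m

Take the compensation level at the base of the deeper column (depth z_c below the surface of column 1) and equate Σ ρ_i t_i down to z_c; mantle fills any gap and the z_c terms cancel.
Column 1: 4590×2120 + 34300×2720 + (z_c − 38890)×3240
Column 2: 2430×0 + x×2800 + (z_c − 2430 − 0 − x)×3240
The z_c×3240 term appears on both sides and cancels. Collect the known terms of each column as K = Σ(ρt)_known − 3240 × (depth of known layers): K_1 = 103026800 − 3240×38890 = −22976800; K_2 = 0 − 3240×(2430 + 0) = −7873200.
Balance: K_1 = K_2 − x×(3240 − 2800), so x = (K_2 − K_1)/(3240 − 2800) = 15103600/440 = 34300 m.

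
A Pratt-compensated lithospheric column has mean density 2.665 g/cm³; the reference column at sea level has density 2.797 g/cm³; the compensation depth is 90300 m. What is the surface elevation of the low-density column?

ρ_ref D = ρ (D + h) → h = D (ρ_ref − ρ)/ρ.
h = 90300 m × (2.797 − 2.665)/2.665 = 4470 m.

4470 m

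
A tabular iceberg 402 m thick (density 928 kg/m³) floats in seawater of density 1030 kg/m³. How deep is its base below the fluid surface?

Draft d = t ρ_obj/ρ_fluid = 402 m × 928/1030 = 362 m.

362 m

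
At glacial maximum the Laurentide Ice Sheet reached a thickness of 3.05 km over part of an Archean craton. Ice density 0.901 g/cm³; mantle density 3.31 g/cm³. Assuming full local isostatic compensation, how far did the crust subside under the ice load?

0.83 km

Equating mass per unit area of the two columns: the ice load ρ_ice t is balanced by mantle displaced below, ρ_m s.
s = t ρ_ice / ρ_m = 3.05 km × 0.901/3.31 = 0.83 km.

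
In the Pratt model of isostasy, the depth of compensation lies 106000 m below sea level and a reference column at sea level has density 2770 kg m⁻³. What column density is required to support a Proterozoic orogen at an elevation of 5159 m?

2640 kg m⁻³

Pratt balance: ρ_ref D = ρ (D + h).
ρ = ρ_ref D/(D + h) = 2770 × 106000 m/(106000 m + 5159 m) = 2640 kg m⁻³.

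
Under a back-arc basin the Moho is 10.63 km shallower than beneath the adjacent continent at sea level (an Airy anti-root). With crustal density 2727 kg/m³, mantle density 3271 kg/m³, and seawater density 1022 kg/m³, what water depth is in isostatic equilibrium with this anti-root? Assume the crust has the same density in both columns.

3.39 km

Replacing a thickness d of crust by seawater at the top must be balanced by replacing crust with mantle at the base: d (ρ_c − ρ_w) = a (ρ_m − ρ_c).
d = a (ρ_m − ρ_c)/(ρ_c − ρ_w) = 10.63 km × 544/1705 = 3.39 km.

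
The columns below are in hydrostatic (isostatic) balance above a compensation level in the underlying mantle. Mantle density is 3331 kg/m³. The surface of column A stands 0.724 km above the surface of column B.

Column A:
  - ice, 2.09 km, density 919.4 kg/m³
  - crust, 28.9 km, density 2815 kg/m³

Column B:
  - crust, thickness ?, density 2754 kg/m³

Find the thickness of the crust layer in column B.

30.4 km

Take the compensation level at the base of the deeper column (depth z_c below the surface of column A) and equate Σ ρ_i t_i down to z_c; mantle fills any gap and the z_c terms cancel.
Column A: 2.09×919.4 + 28.9×2815 + (z_c − 30.99)×3331
Column B: 0.724×0 + x×2754 + (z_c − 0.724 − 0 − x)×3331
The z_c×3331 term appears on both sides and cancels. Collect the known terms of each column as K = Σ(ρt)_known − 3331 × (depth of known layers): K_A = 83275.046 − 3331×30.99 = −19952.644; K_B = 0 − 3331×(0.724 + 0) = −2411.644.
Balance: K_A = K_B − x×(3331 − 2754), so x = (K_B − K_A)/(3331 − 2754) = 17541/577 = 30.4 km.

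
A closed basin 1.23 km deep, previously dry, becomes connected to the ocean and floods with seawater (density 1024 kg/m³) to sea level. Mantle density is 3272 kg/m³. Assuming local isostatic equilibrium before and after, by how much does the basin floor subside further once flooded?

0.56 km

After flooding the water column is d + s deep. Its weight must equal the weight of mantle displaced by the extra subsidence s: (d + s) ρ_w = s ρ_m.
s = d ρ_w / (ρ_m − ρ_w) = 1.23 km × 1024/(3272 − 1024) = 0.56 km.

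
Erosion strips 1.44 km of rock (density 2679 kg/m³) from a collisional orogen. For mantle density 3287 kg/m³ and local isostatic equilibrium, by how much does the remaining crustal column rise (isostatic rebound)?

Unloading: uplift u = e ρ_c/ρ_m = 1.44 km × 2679/3287 = 1.17 km.

1.17 km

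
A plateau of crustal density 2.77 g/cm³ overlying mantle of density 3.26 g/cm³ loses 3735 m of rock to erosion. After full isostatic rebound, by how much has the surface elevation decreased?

Rebound u = e ρ_c/ρ_m = 3735 m × 2.77/3.26 = 3174 m.
Net surface drop = e − u = 3735 m − 3174 m = e (ρ_m − ρ_c)/ρ_m = 561 m.

561 m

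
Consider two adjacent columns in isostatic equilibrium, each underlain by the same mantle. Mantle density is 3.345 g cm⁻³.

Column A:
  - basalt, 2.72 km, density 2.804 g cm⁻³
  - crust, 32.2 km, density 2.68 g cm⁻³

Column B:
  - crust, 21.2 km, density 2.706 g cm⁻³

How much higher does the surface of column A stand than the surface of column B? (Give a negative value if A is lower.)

2.79 km

For any compensation level in the mantle, the mantle terms cancel and isostasy reduces to e = (Σt_A − Σt_B) − (Σ(ρt)_A − Σ(ρt)_B) / ρ_m.
Σt_A = 34.92 km; Σt_B = 21.2 km; Σ(ρt)_A = 93.92288; Σ(ρt)_B = 57.3672 (in km·g cm⁻³).
e = (34.92 − 21.2) − (93.92288 − 57.3672) / 3.345 = 2.79 km.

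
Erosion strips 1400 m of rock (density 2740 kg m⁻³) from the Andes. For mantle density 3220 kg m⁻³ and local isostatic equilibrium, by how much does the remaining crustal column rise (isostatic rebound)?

Unloading: uplift u = e ρ_c/ρ_m = 1400 m × 2740/3220 = 1190 m.

1190 m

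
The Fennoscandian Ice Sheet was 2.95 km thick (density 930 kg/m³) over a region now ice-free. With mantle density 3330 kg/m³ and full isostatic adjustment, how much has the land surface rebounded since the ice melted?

Removing the load lets mantle flow back in; uplift u satisfies ρ_ice t = ρ_m u.
u = t ρ_ice/ρ_m = 2.95 km × 930/3330 = 0.824 km.

0.824 km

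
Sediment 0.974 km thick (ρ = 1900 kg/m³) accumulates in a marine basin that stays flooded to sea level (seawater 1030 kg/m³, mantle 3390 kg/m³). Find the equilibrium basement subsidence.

Submarine loading: the sediment displaces seawater, and the subsidence is in turn flooded, so s (ρ_m − ρ_w) = t (ρ_sed − ρ_w).
s = 0.974 km × (1900 − 1030) / (3390 − 1030) = 0.359 km.

0.359 km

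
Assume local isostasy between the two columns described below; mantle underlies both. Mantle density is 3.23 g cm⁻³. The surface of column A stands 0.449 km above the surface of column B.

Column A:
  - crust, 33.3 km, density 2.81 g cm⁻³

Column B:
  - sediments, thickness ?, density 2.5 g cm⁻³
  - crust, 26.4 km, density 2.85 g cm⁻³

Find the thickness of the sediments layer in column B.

3.43 km

Take the compensation level at the base of the deeper column (depth z_c below the surface of column A) and equate Σ ρ_i t_i down to z_c; mantle fills any gap and the z_c terms cancel.
Column A: 33.3×2.81 + (z_c − 33.3)×3.23
Column B: 0.449×0 + x×2.5 + 26.4×2.85 + (z_c − 0.449 − 26.4 − x)×3.23
The z_c×3.23 term appears on both sides and cancels. Collect the known terms of each column as K = Σ(ρt)_known − 3.23 × (depth of known layers): K_A = 93.573 − 3.23×33.3 = −13.986; K_B = 75.24 − 3.23×(0.449 + 26.4) = −11.48227.
Balance: K_A = K_B − x×(3.23 − 2.5), so x = (K_B − K_A)/(3.23 − 2.5) = 2.50373/0.73 = 3.43 km.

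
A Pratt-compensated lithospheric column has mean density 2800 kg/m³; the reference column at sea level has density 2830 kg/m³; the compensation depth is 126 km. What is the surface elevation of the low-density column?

ρ_ref D = ρ (D + h) → h = D (ρ_ref − ρ)/ρ.
h = 126 km × (2830 − 2800)/2800 = 1.35 km.

1.35 km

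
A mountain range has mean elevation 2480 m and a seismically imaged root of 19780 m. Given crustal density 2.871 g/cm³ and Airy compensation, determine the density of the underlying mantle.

Airy balance: ρ_c h = (ρ_m − ρ_c) r → ρ_m = ρ_c (1 + h/r).
ρ_m = 2.871 × (1 + 2480 m/19780 m) = 3.23 g/cm³.

3.23 g/cm³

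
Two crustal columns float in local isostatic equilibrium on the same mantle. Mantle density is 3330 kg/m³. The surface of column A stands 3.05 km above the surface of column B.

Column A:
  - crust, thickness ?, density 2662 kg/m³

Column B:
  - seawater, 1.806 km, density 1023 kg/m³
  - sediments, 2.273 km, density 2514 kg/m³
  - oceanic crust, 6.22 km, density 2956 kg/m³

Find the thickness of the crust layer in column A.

Take the compensation level at the base of the deeper column (depth z_c below the surface of column A) and equate Σ ρ_i t_i down to z_c; mantle fills any gap and the z_c terms cancel.
Column A: x×2662 + (z_c − 0 − x)×3330
Column B: 3.05×0 + 1.806×1023 + 2.273×2514 + 6.22×2956 + (z_c − 3.05 − 10.299)×3330
The z_c×3330 term appears on both sides and cancels. Collect the known terms of each column as K = Σ(ρt)_known − 3330 × (depth of known layers): K_A = 0 − 3330×0 = 0; K_B = 25948.18 − 3330×(3.05 + 10.299) = −18503.99.
Balance: K_A − x×(3330 − 2662) = K_B, so x = (K_A − K_B)/(3330 − 2662) = 18504/668 = 27.7 km.

27.7 km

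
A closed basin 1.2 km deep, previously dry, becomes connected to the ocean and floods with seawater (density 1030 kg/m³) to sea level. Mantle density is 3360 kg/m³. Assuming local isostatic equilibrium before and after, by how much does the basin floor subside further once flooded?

0.53 km

After flooding the water column is d + s deep. Its weight must equal the weight of mantle displaced by the extra subsidence s: (d + s) ρ_w = s ρ_m.
s = d ρ_w / (ρ_m − ρ_w) = 1.2 km × 1030/(3360 − 1030) = 0.53 km.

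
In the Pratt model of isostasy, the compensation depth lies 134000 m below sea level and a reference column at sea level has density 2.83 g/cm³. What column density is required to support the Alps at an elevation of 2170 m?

2.78 g/cm³

Pratt balance: ρ_ref D = ρ (D + h).
ρ = ρ_ref D/(D + h) = 2.83 × 134000 m/(134000 m + 2170 m) = 2.78 g/cm³.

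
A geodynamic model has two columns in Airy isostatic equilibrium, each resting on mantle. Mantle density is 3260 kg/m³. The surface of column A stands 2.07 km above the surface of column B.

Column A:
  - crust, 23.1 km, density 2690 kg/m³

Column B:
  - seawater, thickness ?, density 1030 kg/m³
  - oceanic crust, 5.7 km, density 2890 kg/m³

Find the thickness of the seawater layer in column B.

1.93 km

Take the compensation level at the base of the deeper column (depth z_c below the surface of column A) and equate Σ ρ_i t_i down to z_c; mantle fills any gap and the z_c terms cancel.
Column A: 23.1×2690 + (z_c − 23.1)×3260
Column B: 2.07×0 + x×1030 + 5.7×2890 + (z_c − 2.07 − 5.7 − x)×3260
The z_c×3260 term appears on both sides and cancels. Collect the known terms of each column as K = Σ(ρt)_known − 3260 × (depth of known layers): K_A = 62139 − 3260×23.1 = −13167; K_B = 16473 − 3260×(2.07 + 5.7) = −8857.2.
Balance: K_A = K_B − x×(3260 − 1030), so x = (K_B − K_A)/(3260 − 1030) = 4309.8/2230 = 1.93 km.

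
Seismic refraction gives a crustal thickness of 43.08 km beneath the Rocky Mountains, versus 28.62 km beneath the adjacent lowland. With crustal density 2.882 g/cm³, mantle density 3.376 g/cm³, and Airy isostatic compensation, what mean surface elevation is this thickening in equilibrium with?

2.12 km

Excess crust Δ = 43.08 km − 28.62 km = 14.46 km, split between elevation h and root r with h + r = Δ.
Airy balance ρ_c h = (ρ_m − ρ_c) r gives r = h ρ_c/(ρ_m − ρ_c), so h (1 + ρ_c/(ρ_m − ρ_c)) = Δ, i.e. h = Δ (ρ_m − ρ_c)/ρ_m.
h = 14.46 km × 0.494/3.376 = 2.12 km.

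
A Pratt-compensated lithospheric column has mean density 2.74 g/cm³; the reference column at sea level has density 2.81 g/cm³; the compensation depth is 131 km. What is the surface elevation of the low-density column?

ρ_ref D = ρ (D + h) → h = D (ρ_ref − ρ)/ρ.
h = 131 km × (2.81 − 2.74)/2.74 = 3.35 km.

3.35 km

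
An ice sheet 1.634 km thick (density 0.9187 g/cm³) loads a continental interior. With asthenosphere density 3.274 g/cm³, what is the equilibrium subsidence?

Balancing pressure at the compensation depth: the ice load ρ_ice t is balanced by mantle displaced below, ρ_m s.
s = t ρ_ice / ρ_m = 1.634 km × 0.9187/3.274 = 0.459 km.

0.459 km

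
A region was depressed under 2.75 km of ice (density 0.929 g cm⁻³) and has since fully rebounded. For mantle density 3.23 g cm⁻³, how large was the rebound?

0.791 km

Removing the load lets mantle flow back in; uplift u satisfies ρ_ice t = ρ_m u.
u = t ρ_ice/ρ_m = 2.75 km × 0.929/3.23 = 0.791 km.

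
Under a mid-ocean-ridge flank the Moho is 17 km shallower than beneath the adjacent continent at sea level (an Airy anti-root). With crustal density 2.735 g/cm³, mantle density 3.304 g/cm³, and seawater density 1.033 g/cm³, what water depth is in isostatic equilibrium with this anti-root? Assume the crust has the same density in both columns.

5.68 km

Replacing a thickness d of crust by seawater at the top must be balanced by replacing crust with mantle at the base: d (ρ_c − ρ_w) = a (ρ_m − ρ_c).
d = a (ρ_m − ρ_c)/(ρ_c − ρ_w) = 17 km × 0.569/1.702 = 5.68 km.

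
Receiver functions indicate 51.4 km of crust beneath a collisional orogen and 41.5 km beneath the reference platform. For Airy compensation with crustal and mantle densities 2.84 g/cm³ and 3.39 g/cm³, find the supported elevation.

Excess crust Δ = 51.4 km − 41.5 km = 9.9 km, split between elevation h and root r with h + r = Δ.
Airy balance ρ_c h = (ρ_m − ρ_c) r gives r = h ρ_c/(ρ_m − ρ_c), so h (1 + ρ_c/(ρ_m − ρ_c)) = Δ, i.e. h = Δ (ρ_m − ρ_c)/ρ_m.
h = 9.9 km × 0.55/3.39 = 1.61 km.

1.61 km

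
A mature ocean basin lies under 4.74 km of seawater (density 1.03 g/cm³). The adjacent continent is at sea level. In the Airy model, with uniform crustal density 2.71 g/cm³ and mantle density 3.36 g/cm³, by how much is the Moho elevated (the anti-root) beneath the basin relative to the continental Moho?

Equating mass per unit area of the two columns: replacing crust with seawater at the top is compensated by replacing crust with mantle at the base: d (ρ_c − ρ_w) = a (ρ_m − ρ_c).
a = d (ρ_c − ρ_w)/(ρ_m − ρ_c) = 4.74 km × 1.68/0.65 = 12.3 km.

12.3 km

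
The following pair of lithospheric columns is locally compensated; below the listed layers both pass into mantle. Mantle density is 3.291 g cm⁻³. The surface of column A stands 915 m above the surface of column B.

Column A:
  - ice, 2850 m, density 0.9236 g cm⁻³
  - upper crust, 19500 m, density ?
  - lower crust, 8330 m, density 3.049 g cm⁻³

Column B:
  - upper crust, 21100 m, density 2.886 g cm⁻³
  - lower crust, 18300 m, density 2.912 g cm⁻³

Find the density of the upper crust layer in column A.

2.79 g cm⁻³

Take the compensation level at the base of the deeper column (depth z_c below the surface of column A) and equate Σ ρ_i t_i down to z_c; mantle fills any gap and the z_c terms cancel.
Column A: 2850×0.9236 + 19500×ρ + 8330×3.049 + (z_c − 30680)×3.291
Column B: 915×0 + 21100×2.886 + 18300×2.912 + (z_c − 915 − 39400)×3.291
The z_c×3.291 term appears on both sides and cancels. Collect the known terms of each column as K = Σ(ρt)_known − 3.291 × (depth of known layers): K_A = 28030.43 − 3.291×30680 = −72937.45; K_B = 114184.2 − 3.291×(915 + 39400) = −18492.465.
Balance: K_A + 19500×ρ = K_B, so ρ = (K_B − K_A)/19500 = 54445/19500 = 2.79 g cm⁻³.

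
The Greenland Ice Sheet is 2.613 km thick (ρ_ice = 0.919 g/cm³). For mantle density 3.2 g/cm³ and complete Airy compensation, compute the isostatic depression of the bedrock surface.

By Archimedes' principle applied to the lithosphere: the ice load ρ_ice t is balanced by mantle displaced below, ρ_m s.
s = t ρ_ice / ρ_m = 2.613 km × 0.919/3.2 = 0.75 km.

0.75 km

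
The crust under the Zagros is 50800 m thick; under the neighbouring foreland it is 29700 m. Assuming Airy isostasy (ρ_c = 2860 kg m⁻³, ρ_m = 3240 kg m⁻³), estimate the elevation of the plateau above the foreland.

Excess crust Δ = 50800 m − 29700 m = 21100 m, split between elevation h and root r with h + r = Δ.
Airy balance ρ_c h = (ρ_m − ρ_c) r gives r = h ρ_c/(ρ_m − ρ_c), so h (1 + ρ_c/(ρ_m − ρ_c)) = Δ, i.e. h = Δ (ρ_m − ρ_c)/ρ_m.
h = 21100 m × 380/3240 = 2470 m.

2470 m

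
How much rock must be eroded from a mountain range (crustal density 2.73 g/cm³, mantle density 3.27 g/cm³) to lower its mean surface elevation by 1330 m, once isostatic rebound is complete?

Net drop Δ = e − u = e − e ρ_c/ρ_m = e (ρ_m − ρ_c)/ρ_m.
e = Δ ρ_m/(ρ_m − ρ_c) = 1330 m × 3.27/0.54 = 8050 m.

8050 m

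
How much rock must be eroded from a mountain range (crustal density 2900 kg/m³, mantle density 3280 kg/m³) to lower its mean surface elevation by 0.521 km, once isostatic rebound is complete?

4.5 km

Net drop Δ = e − u = e − e ρ_c/ρ_m = e (ρ_m − ρ_c)/ρ_m.
e = Δ ρ_m/(ρ_m − ρ_c) = 0.521 km × 3280/380 = 4.5 km.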